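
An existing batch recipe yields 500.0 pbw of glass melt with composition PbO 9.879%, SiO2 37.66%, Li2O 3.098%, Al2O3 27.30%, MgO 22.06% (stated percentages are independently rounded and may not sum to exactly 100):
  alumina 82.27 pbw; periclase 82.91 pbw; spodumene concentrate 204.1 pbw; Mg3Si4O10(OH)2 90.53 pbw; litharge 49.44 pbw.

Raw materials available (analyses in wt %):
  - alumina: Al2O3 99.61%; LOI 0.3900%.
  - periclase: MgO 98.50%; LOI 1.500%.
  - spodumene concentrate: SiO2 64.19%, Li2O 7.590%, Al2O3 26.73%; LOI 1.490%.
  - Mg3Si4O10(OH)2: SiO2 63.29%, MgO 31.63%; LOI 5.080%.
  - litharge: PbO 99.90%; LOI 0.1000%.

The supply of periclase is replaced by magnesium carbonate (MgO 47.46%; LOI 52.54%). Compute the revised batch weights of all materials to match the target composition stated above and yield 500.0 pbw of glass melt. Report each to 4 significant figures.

Revised batch per 500.0 pbw glass melt:
  alumina: 82.27 pbw
  magnesium carbonate: 172.1 pbw
  spodumene concentrate: 204.1 pbw
  Mg3Si4O10(OH)2: 90.53 pbw
  litharge: 49.44 pbw
Total batch = 598.4 pbw; LOI loss = 98.43 pbw

All arithmetic runs at full precision in all steps — working values are printed (rounded to four significant figures) as written — every reported value carries a single rounding; derived quantities are re-derived starting from the weights on 500.0 pbw of glass in full float precision (yield, the five compositions, the totals, LOI, net glass mass), precisely as stated by problem or answer.
Target masses of each oxide per 500.0 pbw glass melt:
  PbO: 9.879% × 500.0 = 49.40 pbw
  SiO2: 37.66% × 500.0 = 188.3 pbw
  Li2O: 3.098% × 500.0 = 15.49 pbw
  Al2O3: 27.30% × 500.0 = 136.5 pbw
  MgO: 22.06% × 500.0 = 110.3 pbw
Mass-balance tally per oxide on the weights just shown, for the quoted basis mass (every target is met by its sum up to rounding of the answer):
  PbO: 49.44·0.9990 = 49.39 pbw (target 49.40 pbw)
  SiO2: 204.1·0.6419 + 90.53·0.6329 = 188.3 pbw (target 188.3 pbw)
  Li2O: 204.1·0.07590 = 15.49 pbw (target 15.49 pbw)
  Al2O3: 82.27·0.9961 + 204.1·0.2673 = 136.5 pbw (target 136.5 pbw)
  MgO: 172.1·0.4746 + 90.53·0.3163 = 110.3 pbw (target 110.3 pbw)
The glass-mass cross-check: batch total minus LOI = 500.0 pbw (the Σ of target masses is 500.0 pbw; basis as stated: 500.0 pbw — differing by rounding only).
Total batch = Σ batch = 598.4 pbw; ignition loss, Σ(batch × LOI) = 98.43 pbw; yield, glass over the total, = 83.55%.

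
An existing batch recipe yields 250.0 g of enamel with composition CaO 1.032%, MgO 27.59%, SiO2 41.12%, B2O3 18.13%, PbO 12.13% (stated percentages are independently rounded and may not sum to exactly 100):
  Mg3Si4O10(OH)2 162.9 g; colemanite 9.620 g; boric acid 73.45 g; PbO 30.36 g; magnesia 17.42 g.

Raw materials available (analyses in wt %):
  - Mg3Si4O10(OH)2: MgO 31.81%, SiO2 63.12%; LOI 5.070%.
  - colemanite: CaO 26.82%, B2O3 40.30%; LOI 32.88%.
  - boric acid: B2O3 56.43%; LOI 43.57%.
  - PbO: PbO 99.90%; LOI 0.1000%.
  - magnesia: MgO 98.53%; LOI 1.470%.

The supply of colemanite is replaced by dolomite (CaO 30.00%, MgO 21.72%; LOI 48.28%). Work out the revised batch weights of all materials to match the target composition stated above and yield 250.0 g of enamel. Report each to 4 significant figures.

In-progress results appear, with 4-significant-figure rounding, on the page — the whole derivation carries exact precision through the solve. Every reported result is rounded exactly once; all derived quantities, which include glass mass, LOI, yield, the totals, five oxide percentages, are recomputed in full float precision, as they appear in either problem or answer, from the batch weights per 250.0 g of glass.
Oxide mass targets, per 250.0 g enamel:
  CaO: 1.032% × 250.0 = 2.580 g
  MgO: 27.59% × 250.0 = 68.97 g
  SiO2: 41.12% × 250.0 = 102.8 g
  B2O3: 18.13% × 250.0 = 45.32 g
  PbO: 12.13% × 250.0 = 30.32 g
Mass-balance tally per oxide from the weights as reported, for the quoted basis mass (each sum matches its target mass given rounding of the digits):
  CaO: 8.600·0.3000 = 2.580 g (target 2.580 g)
  MgO: 162.9·0.3181 + 8.600·0.2172 + 15.53·0.9853 = 68.99 g (target 68.97 g)
  SiO2: 162.9·0.6312 = 102.8 g (target 102.8 g)
  B2O3: 80.32·0.5643 = 45.32 g (target 45.32 g)
  PbO: 30.36·0.9990 = 30.33 g (target 30.32 g)
Glass-mass sanity pass: net batch after ignition = 250.0 g (summing oxide targets gives 250.0 g; versus the stated basis of 250.0 g — deltas are rounding alone).
Whole-batch sum: Σ batch = 297.7 g; LOI removed, Σ of batch·LOI: 47.67 g; yield = glass ÷ total batch = 83.99%.

Revised batch per 250.0 g enamel:
  Mg3Si4O10(OH)2: 162.9 g
  dolomite: 8.600 g
  boric acid: 80.32 g
  PbO: 30.36 g
  magnesia: 15.53 g
Total batch = 297.7 g; LOI loss = 47.67 g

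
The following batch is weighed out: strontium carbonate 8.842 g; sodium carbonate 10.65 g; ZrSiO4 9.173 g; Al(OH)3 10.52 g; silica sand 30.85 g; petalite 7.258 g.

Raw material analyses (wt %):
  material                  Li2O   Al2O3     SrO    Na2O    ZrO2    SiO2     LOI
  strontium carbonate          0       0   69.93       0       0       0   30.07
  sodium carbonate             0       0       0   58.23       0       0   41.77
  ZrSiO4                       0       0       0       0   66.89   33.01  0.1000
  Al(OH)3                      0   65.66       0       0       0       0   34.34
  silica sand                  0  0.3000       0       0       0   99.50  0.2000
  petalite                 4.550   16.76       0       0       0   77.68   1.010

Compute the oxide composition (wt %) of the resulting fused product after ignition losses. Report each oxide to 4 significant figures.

Intermediates appear, with 4-significant-digit rounding, within the worked lines — all internal work carries full float precision from first step to last; a single rounding yields each reported result — all derived quantities (LOI, the totals, yield, the six compositions, net glass mass) are computed at exact precision from the weighed amounts on 66.43 g of glass, exactly as printed in the problem or answer text.
Mass of each oxide from the mix:
  Li2O: 7.258·0.04550 = 0.3302 g
  Al2O3: 10.52·0.6566 + 30.85·0.003000 + 7.258·0.1676 = 8.216 g
  SrO: 8.842·0.6993 = 6.183 g
  Na2O: 10.65·0.5823 = 6.201 g
  ZrO2: 9.173·0.6689 = 6.136 g
  SiO2: 9.173·0.3301 + 30.85·0.9950 + 7.258·0.7768 = 39.36 g
LOI: 8.842·0.3007 + 10.65·0.4177 + 9.173·0.001000 + 10.52·0.3434 + 30.85·0.002000 + 7.258·0.01010 = 10.86 g
Glass = total batch minus LOI = 77.29 − 10.86 = 66.43 g (the oxide masses sum to this)
wt % = oxide mass / glass mass × 100

Glass mass = 66.43 g (batch 77.29 − LOI 10.86).
Composition: Li2O 0.4971%, Al2O3 12.37%, SrO 9.308%, Na2O 9.336%, ZrO2 9.237%, SiO2 59.25%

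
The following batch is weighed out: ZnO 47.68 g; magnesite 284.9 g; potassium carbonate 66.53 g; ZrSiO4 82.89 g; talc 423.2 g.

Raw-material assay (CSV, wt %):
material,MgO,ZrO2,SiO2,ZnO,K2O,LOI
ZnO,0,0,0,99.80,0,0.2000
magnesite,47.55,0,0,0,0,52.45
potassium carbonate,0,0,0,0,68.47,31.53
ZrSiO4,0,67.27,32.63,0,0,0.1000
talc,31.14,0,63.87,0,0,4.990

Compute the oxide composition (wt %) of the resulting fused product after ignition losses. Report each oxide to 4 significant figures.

Glass mass = 713.5 g (batch 905.2 − LOI 191.7).
Composition: MgO 37.46%, ZrO2 7.815%, SiO2 41.67%, ZnO 6.669%, K2O 6.384%

Mid-chain values are printed (rounded to 4 significant digits) across the worked steps — the working math carries exact precision through every step. A single rounding finalizes every reported number — derived quantities (glass mass, ignition loss, totals, five oxide percentages, the yield) are recomputed using the weight values on 713.5 g of glass in full precision as they appear in the problem or answer text.
Delivered oxide masses:
  MgO: 284.9·0.4755 + 423.2·0.3114 = 267.3 g
  ZrO2: 82.89·0.6727 = 55.76 g
  SiO2: 82.89·0.3263 + 423.2·0.6387 = 297.3 g
  ZnO: 47.68·0.9980 = 47.58 g
  K2O: 66.53·0.6847 = 45.55 g
LOI: 47.68·0.002000 + 284.9·0.5245 + 66.53·0.3153 + 82.89·0.001000 + 423.2·0.04990 = 191.7 g
batch − LOI leaves glass = 905.2 − 191.7 = 713.5 g (the oxide masses sum to this)
wt % = 100 × oxide mass / glass mass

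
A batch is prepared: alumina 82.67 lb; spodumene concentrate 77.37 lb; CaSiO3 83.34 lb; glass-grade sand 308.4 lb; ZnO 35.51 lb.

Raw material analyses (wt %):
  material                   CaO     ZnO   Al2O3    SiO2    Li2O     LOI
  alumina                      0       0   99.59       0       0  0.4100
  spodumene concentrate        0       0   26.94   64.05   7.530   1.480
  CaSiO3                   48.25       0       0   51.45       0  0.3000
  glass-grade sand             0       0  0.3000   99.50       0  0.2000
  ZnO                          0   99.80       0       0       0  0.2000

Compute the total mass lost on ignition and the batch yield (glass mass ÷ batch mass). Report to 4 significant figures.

LOI loss = 2.422 lb; glass = 584.9 lb; yield = 99.59%

The whole derivation holds full float precision through the solve; mid-chain values appear, rounded to four significant figures, alongside each step — exactly one rounding goes into every reported number — derived quantities, including glass mass, LOI, five oxide percentages, totals, yield, are recomputed starting from the weights per 584.9 lb of glass at exact precision exactly as printed in question or answer.
Loss on ignition, line by line:
  alumina: 82.67 × 0.004100 = 0.3389 lb
  spodumene concentrate: 77.37 × 0.01480 = 1.145 lb
  CaSiO3: 83.34 × 0.003000 = 0.2500 lb
  glass-grade sand: 308.4 × 0.002000 = 0.6168 lb
  ZnO: 35.51 × 0.002000 = 0.07102 lb
Total LOI = 2.422 lb
Glass = batch − LOI = 587.3 − 2.422 = 584.9 lb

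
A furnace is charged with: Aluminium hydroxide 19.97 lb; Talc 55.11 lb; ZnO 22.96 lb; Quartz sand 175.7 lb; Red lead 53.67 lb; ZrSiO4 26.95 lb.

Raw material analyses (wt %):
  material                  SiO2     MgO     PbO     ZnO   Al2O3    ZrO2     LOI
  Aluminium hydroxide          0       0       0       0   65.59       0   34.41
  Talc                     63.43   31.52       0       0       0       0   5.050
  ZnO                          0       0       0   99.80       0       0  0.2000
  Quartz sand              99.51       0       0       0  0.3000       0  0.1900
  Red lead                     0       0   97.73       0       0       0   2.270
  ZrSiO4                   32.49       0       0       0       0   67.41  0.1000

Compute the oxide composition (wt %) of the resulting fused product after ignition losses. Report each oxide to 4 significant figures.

All arithmetic keeps full precision all the way through — mid-chain values are printed rounded to 4 significant figures as written — a single rounding produces every reported number. All derived quantities are carried using the weight values for 343.1 lb of glass in full float precision (glass mass, six oxide percentages, yield, totals, ignition loss), as written in the problem or the answer.
Mass of each oxide from the mix:
  SiO2: 55.11·0.6343 + 175.7·0.9951 + 26.95·0.3249 = 218.6 lb
  MgO: 55.11·0.3152 = 17.37 lb
  PbO: 53.67·0.9773 = 52.45 lb
  ZnO: 22.96·0.9980 = 22.91 lb
  Al2O3: 19.97·0.6559 + 175.7·0.003000 = 13.63 lb
  ZrO2: 26.95·0.6741 = 18.17 lb
LOI: 19.97·0.3441 + 55.11·0.05050 + 22.96·0.002000 + 175.7·0.001900 + 53.67·0.02270 + 26.95·0.001000 = 11.28 lb
The glass mass, total less LOI, = 354.4 − 11.28 = 343.1 lb (matching Σ of the oxides)
wt %: oxide over glass, times 100

Glass mass = 343.1 lb (batch 354.4 − LOI 11.28).
Composition: SiO2 63.70%, MgO 5.063%, PbO 15.29%, ZnO 6.679%, Al2O3 3.971%, ZrO2 5.295%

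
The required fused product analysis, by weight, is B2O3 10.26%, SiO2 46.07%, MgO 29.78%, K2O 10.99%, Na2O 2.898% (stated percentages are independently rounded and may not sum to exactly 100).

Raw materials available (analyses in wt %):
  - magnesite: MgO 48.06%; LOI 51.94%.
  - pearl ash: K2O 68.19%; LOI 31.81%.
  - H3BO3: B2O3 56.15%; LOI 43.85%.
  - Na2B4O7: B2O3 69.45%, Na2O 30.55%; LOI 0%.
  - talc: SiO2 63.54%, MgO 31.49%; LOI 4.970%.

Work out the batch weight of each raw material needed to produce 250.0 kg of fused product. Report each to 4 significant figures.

Intermediates appear rounded to 4 significant figures across the worked steps — the whole derivation carries full precision from start to finish; a single rounding finalizes each reported figure. The derived quantities are computed starting from the weights per 250.0 kg of glass in exact precision (glass mass, five oxide percentages, the totals, ignition loss, yield) exactly as printed in problem or answer.
Oxide-by-oxide targets in 250.0 kg fused product:
  B2O3: 10.26% × 250.0 = 25.65 kg
  SiO2: 46.07% × 250.0 = 115.2 kg
  MgO: 29.78% × 250.0 = 74.45 kg
  K2O: 10.99% × 250.0 = 27.48 kg
  Na2O: 2.898% × 250.0 = 7.245 kg
A balance pass over the oxides, applying the batch weights above, per the basis as stated (target by target, the sums agree net of answer rounding effects):
  B2O3: 16.35·0.5615 + 23.72·0.6945 = 25.65 kg (target 25.65 kg)
  SiO2: 181.3·0.6354 = 115.2 kg (target 115.2 kg)
  MgO: 36.14·0.4806 + 181.3·0.3149 = 74.46 kg (target 74.45 kg)
  K2O: 40.29·0.6819 = 27.47 kg (target 27.48 kg)
  Na2O: 23.72·0.3055 = 7.246 kg (target 7.245 kg)
Consistency of the glass mass: the batch minus its LOI: 250.0 kg (targets for the oxides total 250.0 kg; the stated basis being 250.0 kg — differing by rounding only).
Total batch = Σ batch = 297.8 kg; the LOI term Σ batch·LOI equals 47.77 kg; the yield ratio, glass ÷ batch: 83.96%.

Batch per 250.0 kg fused product:
  magnesite: 36.14 kg
  pearl ash: 40.29 kg
  H3BO3: 16.35 kg
  Na2B4O7: 23.72 kg
  talc: 181.3 kg
Total batch = 297.8 kg; LOI loss = 47.77 kg; yield = 83.96%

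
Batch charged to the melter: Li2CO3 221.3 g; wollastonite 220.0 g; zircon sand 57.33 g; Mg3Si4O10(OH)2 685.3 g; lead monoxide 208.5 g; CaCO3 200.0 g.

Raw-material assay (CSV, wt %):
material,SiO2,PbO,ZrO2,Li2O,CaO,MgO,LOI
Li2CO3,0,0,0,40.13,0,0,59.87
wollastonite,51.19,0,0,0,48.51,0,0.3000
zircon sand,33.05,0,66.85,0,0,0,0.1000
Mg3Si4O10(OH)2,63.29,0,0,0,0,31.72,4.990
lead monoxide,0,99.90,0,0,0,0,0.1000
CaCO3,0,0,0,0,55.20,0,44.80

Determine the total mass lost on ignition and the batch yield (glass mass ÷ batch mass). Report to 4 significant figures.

LOI loss = 257.2 g; glass = 1335 g; yield = 83.85%

Mid-chain values appear rounded to 4 significant figures alongside each step — full precision is kept through the solve. Each reported number is rounded once only. Derived quantities are carried at exact precision (the six compositions, the totals, net glass mass, the yield, ignition loss) from the batch weights on 1335 g of glass exactly as shown in the problem or answer text.
LOI of each material in turn:
  Li2CO3: 221.3 × 0.5987 = 132.5 g
  wollastonite: 220.0 × 0.003000 = 0.6600 g
  zircon sand: 57.33 × 0.001000 = 0.05733 g
  Mg3Si4O10(OH)2: 685.3 × 0.04990 = 34.20 g
  lead monoxide: 208.5 × 0.001000 = 0.2085 g
  CaCO3: 200.0 × 0.4480 = 89.60 g
Total LOI = 257.2 g
Glass = batch − LOI = 1592 − 257.2 = 1335 g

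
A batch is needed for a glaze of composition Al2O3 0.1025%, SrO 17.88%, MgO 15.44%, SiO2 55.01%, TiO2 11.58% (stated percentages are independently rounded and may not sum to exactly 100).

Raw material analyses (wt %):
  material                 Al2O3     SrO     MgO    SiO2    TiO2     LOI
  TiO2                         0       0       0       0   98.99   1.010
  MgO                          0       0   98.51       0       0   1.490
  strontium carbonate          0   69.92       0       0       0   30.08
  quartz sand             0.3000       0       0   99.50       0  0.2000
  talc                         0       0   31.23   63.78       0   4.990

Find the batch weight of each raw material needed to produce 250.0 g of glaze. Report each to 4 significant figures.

Batch per 250.0 g glaze:
  TiO2: 29.25 g
  MgO: 13.07 g
  strontium carbonate: 63.93 g
  quartz sand: 85.42 g
  talc: 82.37 g
Total batch = 274.0 g; LOI loss = 24.00 g; yield = 91.24%

Every computation maintains exact precision through the solve — in-progress results appear with 4-significant-digit rounding between the steps — a single rounding completes each reported value; derived quantities, including totals, five oxide percentages, yield, LOI, glass mass, are recomputed using the weight values at 250.0 g of glass at full precision, as they appear in the question or the answer.
Target oxide masses per 250.0 g glaze:
  Al2O3: 0.1025% × 250.0 = 0.2562 g
  SrO: 17.88% × 250.0 = 44.70 g
  MgO: 15.44% × 250.0 = 38.60 g
  SiO2: 55.01% × 250.0 = 137.5 g
  TiO2: 11.58% × 250.0 = 28.95 g
Checking each oxide sum per the reported batch figures, under the basis named above (summed amounts equal target values inside rounding margins):
  Al2O3: 85.42·0.003000 = 0.2563 g (target 0.2562 g)
  SrO: 63.93·0.6992 = 44.70 g (target 44.70 g)
  MgO: 13.07·0.9851 + 82.37·0.3123 = 38.60 g (target 38.60 g)
  SiO2: 85.42·0.9950 + 82.37·0.6378 = 137.5 g (target 137.5 g)
  TiO2: 29.25·0.9899 = 28.95 g (target 28.95 g)
Auditing the glass mass value: Σ batch − LOI loss = 250.0 g (the targets, summed, come to 250.0 g; stated basis 250.0 g — differing by rounding only).
Adding the batch up: Σ batch = 274.0 g; Σ batch·LOI gives LOI loss = 24.00 g; the yield ratio, glass ÷ batch: 91.24%.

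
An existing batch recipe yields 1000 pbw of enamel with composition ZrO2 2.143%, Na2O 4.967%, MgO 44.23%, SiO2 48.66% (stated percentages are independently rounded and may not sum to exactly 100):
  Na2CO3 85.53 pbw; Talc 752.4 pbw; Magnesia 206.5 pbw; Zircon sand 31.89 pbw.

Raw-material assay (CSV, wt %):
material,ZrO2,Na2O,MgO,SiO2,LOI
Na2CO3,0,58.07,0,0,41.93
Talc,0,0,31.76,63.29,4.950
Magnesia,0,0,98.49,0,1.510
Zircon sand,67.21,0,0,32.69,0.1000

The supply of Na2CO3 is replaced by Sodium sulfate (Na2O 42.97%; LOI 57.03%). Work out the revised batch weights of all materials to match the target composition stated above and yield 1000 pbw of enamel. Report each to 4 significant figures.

In-progress results are displayed (rounded to four significant figures) at each printed step; every computation keeps full precision in all steps. Exactly one rounding goes into each reported number; all derived quantities, including totals, net glass mass, the four compositions, LOI, the yield, are computed from the batch weights on 1000 pbw of glass in full precision, as quoted within either problem or answer.
Per-oxide target masses for 1000 pbw enamel:
  ZrO2: 2.143% × 1000 = 21.43 pbw
  Na2O: 4.967% × 1000 = 49.67 pbw
  MgO: 44.23% × 1000 = 442.3 pbw
  SiO2: 48.66% × 1000 = 486.6 pbw
A balance pass over the oxides, per the reported batch figures, per the basis as stated (summed amounts equal target values up to rounding of the answer):
  ZrO2: 31.89·0.6721 = 21.43 pbw (target 21.43 pbw)
  Na2O: 115.6·0.4297 = 49.67 pbw (target 49.67 pbw)
  MgO: 752.4·0.3176 + 206.5·0.9849 = 442.3 pbw (target 442.3 pbw)
  SiO2: 752.4·0.6329 + 31.89·0.3269 = 486.6 pbw (target 486.6 pbw)
Consistency of the glass mass: total batch − LOI = 1000 pbw (targets for the oxides total 1000 pbw; versus the stated basis of 1000 pbw — rounding explains the deltas).
Total batch = Σ batch = 1106 pbw; ignition loss, Σ(batch × LOI) = 106.3 pbw; yield, glass over the total, = 90.39%.

Revised batch per 1000 pbw enamel:
  Sodium sulfate: 115.6 pbw
  Talc: 752.4 pbw
  Magnesia: 206.5 pbw
  Zircon sand: 31.89 pbw
Total batch = 1106 pbw; LOI loss = 106.3 pbw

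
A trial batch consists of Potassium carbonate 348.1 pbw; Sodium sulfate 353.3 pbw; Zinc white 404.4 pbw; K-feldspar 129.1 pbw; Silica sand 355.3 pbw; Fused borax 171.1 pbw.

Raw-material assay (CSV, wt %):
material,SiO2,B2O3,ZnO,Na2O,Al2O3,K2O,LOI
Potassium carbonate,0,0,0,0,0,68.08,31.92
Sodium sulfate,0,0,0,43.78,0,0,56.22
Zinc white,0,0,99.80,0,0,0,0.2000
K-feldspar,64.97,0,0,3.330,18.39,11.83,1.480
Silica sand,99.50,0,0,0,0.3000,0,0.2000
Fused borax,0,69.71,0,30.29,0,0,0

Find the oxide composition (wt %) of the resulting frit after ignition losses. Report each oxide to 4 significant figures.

All arithmetic runs at full precision from first step to last — the intermediate values are displayed with 4-significant-figure rounding when written out; exactly one rounding is applied to each reported number — derived quantities (glass mass, the six compositions, LOI, totals, yield) are recomputed from the batch weights at 1448 pbw of glass at exact precision, as quoted within question or answer.
Per-oxide mass from batch:
  SiO2: 129.1·0.6497 + 355.3·0.9950 = 437.4 pbw
  B2O3: 171.1·0.6971 = 119.3 pbw
  ZnO: 404.4·0.9980 = 403.6 pbw
  Na2O: 353.3·0.4378 + 129.1·0.03330 + 171.1·0.3029 = 210.8 pbw
  Al2O3: 129.1·0.1839 + 355.3·0.003000 = 24.81 pbw
  K2O: 348.1·0.6808 + 129.1·0.1183 = 252.3 pbw
LOI: 348.1·0.3192 + 353.3·0.5622 + 404.4·0.002000 + 129.1·0.01480 + 355.3·0.002000 = 313.2 pbw
Net of LOI, the glass mass = 1761 − 313.2 = 1448 pbw (= Σ oxide masses)
percent by weight: oxide/glass ×100

Glass mass = 1448 pbw (batch 1761 − LOI 313.2).
Composition: SiO2 30.20%, B2O3 8.236%, ZnO 27.87%, Na2O 14.56%, Al2O3 1.713%, K2O 17.42%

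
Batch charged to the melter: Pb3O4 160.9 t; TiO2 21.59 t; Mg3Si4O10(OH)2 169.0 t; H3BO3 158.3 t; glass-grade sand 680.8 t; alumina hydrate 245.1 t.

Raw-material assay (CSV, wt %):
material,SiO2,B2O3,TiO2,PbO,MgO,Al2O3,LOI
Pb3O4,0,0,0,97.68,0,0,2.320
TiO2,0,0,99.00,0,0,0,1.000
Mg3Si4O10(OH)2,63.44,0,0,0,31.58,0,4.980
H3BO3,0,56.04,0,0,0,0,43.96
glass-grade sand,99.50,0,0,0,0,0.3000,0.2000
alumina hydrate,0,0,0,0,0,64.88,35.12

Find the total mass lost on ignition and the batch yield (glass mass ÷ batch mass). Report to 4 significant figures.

LOI loss = 169.4 t; glass = 1266 t; yield = 88.20%

Every computation holds full precision throughout — mid-chain values are shown rounded to 4 significant digits at each printed step; each reported value includes exactly one rounding. Derived quantities, including glass mass, the yield, the six compositions, the totals, ignition loss, are recomputed from the weighed amounts for 1266 t of glass at exact precision, as set out in question or answer.
Ignition loss by material:
  Pb3O4: 160.9 × 0.02320 = 3.733 t
  TiO2: 21.59 × 0.01000 = 0.2159 t
  Mg3Si4O10(OH)2: 169.0 × 0.04980 = 8.416 t
  H3BO3: 158.3 × 0.4396 = 69.59 t
  glass-grade sand: 680.8 × 0.002000 = 1.362 t
  alumina hydrate: 245.1 × 0.3512 = 86.08 t
Total LOI = 169.4 t
Glass = batch − LOI = 1436 − 169.4 = 1266 t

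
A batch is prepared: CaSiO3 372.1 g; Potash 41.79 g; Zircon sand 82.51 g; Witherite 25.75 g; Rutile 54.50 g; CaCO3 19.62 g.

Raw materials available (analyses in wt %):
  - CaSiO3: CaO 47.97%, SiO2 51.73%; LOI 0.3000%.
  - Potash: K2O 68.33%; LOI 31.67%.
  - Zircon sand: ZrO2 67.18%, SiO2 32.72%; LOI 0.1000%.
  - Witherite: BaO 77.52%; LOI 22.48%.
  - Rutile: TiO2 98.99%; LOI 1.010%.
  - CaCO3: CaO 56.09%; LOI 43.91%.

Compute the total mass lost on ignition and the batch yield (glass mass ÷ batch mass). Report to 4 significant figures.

LOI loss = 29.39 g; glass = 566.9 g; yield = 95.07%

Values along the way appear (rounded to 4 significant digits) as written; the whole derivation holds full float precision through every step; a single rounding finalizes every reported result; the derived quantities are computed in full precision (yield, the totals, ignition loss, net glass mass, six oxide percentages) from the batch weights on 566.9 g of glass as written in the question or the answer.
Each material's LOI contribution:
  CaSiO3: 372.1 × 0.003000 = 1.116 g
  Potash: 41.79 × 0.3167 = 13.23 g
  Zircon sand: 82.51 × 0.001000 = 0.08251 g
  Witherite: 25.75 × 0.2248 = 5.789 g
  Rutile: 54.50 × 0.01010 = 0.5504 g
  CaCO3: 19.62 × 0.4391 = 8.615 g
Total LOI = 29.39 g
Glass = batch − LOI = 596.3 − 29.39 = 566.9 g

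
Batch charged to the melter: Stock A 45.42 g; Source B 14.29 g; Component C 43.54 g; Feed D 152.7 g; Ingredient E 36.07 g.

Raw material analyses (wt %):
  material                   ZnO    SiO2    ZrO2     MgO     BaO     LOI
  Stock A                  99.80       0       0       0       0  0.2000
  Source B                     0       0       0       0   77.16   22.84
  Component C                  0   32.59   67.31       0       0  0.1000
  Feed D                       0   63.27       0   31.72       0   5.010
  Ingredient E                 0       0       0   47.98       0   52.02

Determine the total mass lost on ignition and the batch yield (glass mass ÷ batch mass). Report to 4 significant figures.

LOI loss = 29.81 g; glass = 262.2 g; yield = 89.79%

Every computation maintains full float precision throughout — intermediates are printed, rounded to four significant figures, in the working — exactly one rounding lands on every reported value; derived quantities, which include yield, five oxide percentages, glass mass, the totals, ignition loss, are rebuilt in full precision, precisely as stated by the question or the answer, from the weighed amounts for 262.2 g of glass.
Material-by-material LOI:
  Stock A: 45.42 × 0.002000 = 0.09084 g
  Source B: 14.29 × 0.2284 = 3.264 g
  Component C: 43.54 × 0.001000 = 0.04354 g
  Feed D: 152.7 × 0.05010 = 7.650 g
  Ingredient E: 36.07 × 0.5202 = 18.76 g
Total LOI = 29.81 g
Glass = batch − LOI = 292.0 − 29.81 = 262.2 g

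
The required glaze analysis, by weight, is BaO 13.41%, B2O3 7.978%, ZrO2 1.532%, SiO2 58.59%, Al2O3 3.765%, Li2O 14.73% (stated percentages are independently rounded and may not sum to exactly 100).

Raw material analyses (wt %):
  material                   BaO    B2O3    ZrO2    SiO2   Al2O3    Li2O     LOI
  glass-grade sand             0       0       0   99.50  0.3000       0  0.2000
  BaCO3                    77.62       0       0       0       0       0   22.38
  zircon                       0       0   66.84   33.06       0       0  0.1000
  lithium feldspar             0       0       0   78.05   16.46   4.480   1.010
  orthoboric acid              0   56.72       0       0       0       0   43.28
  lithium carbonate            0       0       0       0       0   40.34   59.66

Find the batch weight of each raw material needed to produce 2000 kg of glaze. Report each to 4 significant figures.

Batch per 2000 kg glaze:
  glass-grade sand: 815.3 kg
  BaCO3: 345.5 kg
  zircon: 45.84 kg
  lithium feldspar: 442.6 kg
  orthoboric acid: 281.3 kg
  lithium carbonate: 681.1 kg
Total batch = 2612 kg; LOI loss = 611.6 kg; yield = 76.58%

Exact precision is held through the solve; in-progress results are displayed (rounded to four significant digits) within the worked lines. A single rounding produces each reported number. Derived quantities are recomputed in exact precision (LOI, the six compositions, net glass mass, yield, the totals) starting from the weights per 2000 kg of glass, as written in problem or answer.
Oxide mass targets, per 2000 kg glaze:
  BaO: 13.41% × 2000 = 268.2 kg
  B2O3: 7.978% × 2000 = 159.6 kg
  ZrO2: 1.532% × 2000 = 30.64 kg
  SiO2: 58.59% × 2000 = 1172 kg
  Al2O3: 3.765% × 2000 = 75.30 kg
  Li2O: 14.73% × 2000 = 294.6 kg
Verifying the oxide balance applying the batch weights above, per the basis as stated (target by target, the sums agree modulo rounding of the values):
  BaO: 345.5·0.7762 = 268.2 kg (target 268.2 kg)
  B2O3: 281.3·0.5672 = 159.6 kg (target 159.6 kg)
  ZrO2: 45.84·0.6684 = 30.64 kg (target 30.64 kg)
  SiO2: 815.3·0.9950 + 45.84·0.3306 + 442.6·0.7805 = 1172 kg (target 1172 kg)
  Al2O3: 815.3·0.003000 + 442.6·0.1646 = 75.30 kg (target 75.30 kg)
  Li2O: 442.6·0.04480 + 681.1·0.4034 = 294.6 kg (target 294.6 kg)
Glass-mass closure: total charge less LOI = 2000 kg (per-oxide target masses sum to 2000 kg; with the basis standing at 2000 kg — differing by rounding only).
Adding the batch up: Σ batch = 2612 kg; LOI removed, Σ of batch·LOI: 611.6 kg; glass ÷ batch gives a yield of 76.58%.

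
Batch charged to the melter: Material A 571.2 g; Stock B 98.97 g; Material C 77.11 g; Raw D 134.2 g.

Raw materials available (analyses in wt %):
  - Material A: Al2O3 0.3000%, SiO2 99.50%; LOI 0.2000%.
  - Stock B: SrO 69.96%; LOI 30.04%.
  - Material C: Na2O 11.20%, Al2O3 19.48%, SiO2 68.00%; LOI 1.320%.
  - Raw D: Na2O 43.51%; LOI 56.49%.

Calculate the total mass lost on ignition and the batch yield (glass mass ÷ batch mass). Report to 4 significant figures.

The working math carries full precision through the solve — mid-chain values are displayed, with 4-significant-figure rounding, on the page. Every reported value carries a single rounding — the derived quantities are computed in full float precision (glass mass, totals, four oxide percentages, ignition loss, the yield) from the batch weights per 773.8 g of glass precisely as stated by question or answer.
Material-by-material LOI:
  Material A: 571.2 × 0.002000 = 1.142 g
  Stock B: 98.97 × 0.3004 = 29.73 g
  Material C: 77.11 × 0.01320 = 1.018 g
  Raw D: 134.2 × 0.5649 = 75.81 g
Total LOI = 107.7 g
Glass = batch − LOI = 881.5 − 107.7 = 773.8 g

LOI loss = 107.7 g; glass = 773.8 g; yield = 87.78%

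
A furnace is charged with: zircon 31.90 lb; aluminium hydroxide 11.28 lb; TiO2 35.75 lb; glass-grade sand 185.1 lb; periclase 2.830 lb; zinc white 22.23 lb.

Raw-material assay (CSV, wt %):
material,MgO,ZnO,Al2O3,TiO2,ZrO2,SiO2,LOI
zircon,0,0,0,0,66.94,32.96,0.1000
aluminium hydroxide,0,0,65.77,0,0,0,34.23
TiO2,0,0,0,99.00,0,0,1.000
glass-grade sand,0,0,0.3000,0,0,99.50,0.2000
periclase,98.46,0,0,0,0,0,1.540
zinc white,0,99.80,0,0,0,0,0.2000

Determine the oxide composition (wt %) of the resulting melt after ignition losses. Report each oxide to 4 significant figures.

Glass mass = 284.4 lb (batch 289.1 − LOI 4.709).
Composition: MgO 0.9798%, ZnO 7.801%, Al2O3 2.804%, TiO2 12.45%, ZrO2 7.509%, SiO2 68.46%

The intermediate values are displayed rounded off to 4 significant figures alongside each step — every computation runs at full precision from first step to last. A single rounding yields every reported number. The derived quantities, including net glass mass, yield, LOI, totals, six oxide percentages, are carried from the batch weights for 284.4 lb of glass in exact precision, as set out in problem or answer.
What the batch supplies per oxide:
  MgO: 2.830·0.9846 = 2.786 lb
  ZnO: 22.23·0.9980 = 22.19 lb
  Al2O3: 11.28·0.6577 + 185.1·0.003000 = 7.974 lb
  TiO2: 35.75·0.9900 = 35.39 lb
  ZrO2: 31.90·0.6694 = 21.35 lb
  SiO2: 31.90·0.3296 + 185.1·0.9950 = 194.7 lb
LOI: 31.90·0.001000 + 11.28·0.3423 + 35.75·0.01000 + 185.1·0.002000 + 2.830·0.01540 + 22.23·0.002000 = 4.709 lb
batch − LOI leaves glass = 289.1 − 4.709 = 284.4 lb (= the summed oxide contributions)
each oxide over glass, ×100, is wt %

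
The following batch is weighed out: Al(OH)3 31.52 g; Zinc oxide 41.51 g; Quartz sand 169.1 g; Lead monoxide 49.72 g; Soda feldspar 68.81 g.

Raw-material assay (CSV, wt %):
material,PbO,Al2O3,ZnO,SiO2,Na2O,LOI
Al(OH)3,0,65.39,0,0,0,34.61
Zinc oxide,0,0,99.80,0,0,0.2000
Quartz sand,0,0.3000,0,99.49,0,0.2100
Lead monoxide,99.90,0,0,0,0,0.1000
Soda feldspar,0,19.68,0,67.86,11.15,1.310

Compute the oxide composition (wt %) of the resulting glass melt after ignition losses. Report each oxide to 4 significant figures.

Glass mass = 348.4 g (batch 360.7 − LOI 12.30).
Composition: PbO 14.26%, Al2O3 9.949%, ZnO 11.89%, SiO2 61.70%, Na2O 2.202%

Every computation keeps exact precision end to end — working values are shown with 4-significant-digit rounding between the steps; exactly one rounding lands on every reported result — derived quantities (yield, totals, glass mass, LOI, the five compositions) are rebuilt in full float precision from the weighed amounts on 348.4 g of glass, as they appear in either problem or answer.
Oxide masses out of the charge:
  PbO: 49.72·0.9990 = 49.67 g
  Al2O3: 31.52·0.6539 + 169.1·0.003000 + 68.81·0.1968 = 34.66 g
  ZnO: 41.51·0.9980 = 41.43 g
  SiO2: 169.1·0.9949 + 68.81·0.6786 = 214.9 g
  Na2O: 68.81·0.1115 = 7.672 g
LOI: 31.52·0.3461 + 41.51·0.002000 + 169.1·0.002100 + 49.72·0.001000 + 68.81·0.01310 = 12.30 g
Net of LOI, the glass mass = 360.7 − 12.30 = 348.4 g (= Σ oxide masses)
oxide / glass × 100 gives the wt %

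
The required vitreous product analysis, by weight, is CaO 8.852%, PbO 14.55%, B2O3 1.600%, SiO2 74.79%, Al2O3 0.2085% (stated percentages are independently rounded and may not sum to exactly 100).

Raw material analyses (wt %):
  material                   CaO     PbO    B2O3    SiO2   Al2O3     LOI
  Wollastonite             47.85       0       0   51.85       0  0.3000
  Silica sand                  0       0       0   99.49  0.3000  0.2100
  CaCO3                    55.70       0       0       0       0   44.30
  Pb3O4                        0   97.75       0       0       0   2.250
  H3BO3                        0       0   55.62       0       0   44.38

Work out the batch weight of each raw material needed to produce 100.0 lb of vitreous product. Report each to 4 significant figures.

Batch per 100.0 lb vitreous product:
  Wollastonite: 10.89 lb
  Silica sand: 69.50 lb
  CaCO3: 6.540 lb
  Pb3O4: 14.88 lb
  H3BO3: 2.877 lb
Total batch = 104.7 lb; LOI loss = 4.687 lb; yield = 95.52%

Values along the way are printed rounded off to 4 significant figures within the worked lines — the whole derivation runs at full precision throughout — every reported figure is rounded exactly once — all derived quantities (glass mass, ignition loss, the yield, the five compositions, totals) are recomputed from the batch weights on 100.0 lb of glass at full float precision as quoted within the question or the answer.
Per-oxide target masses for 100.0 lb vitreous product:
  CaO: 8.852% × 100.0 = 8.852 lb
  PbO: 14.55% × 100.0 = 14.55 lb
  B2O3: 1.600% × 100.0 = 1.600 lb
  SiO2: 74.79% × 100.0 = 74.79 lb
  Al2O3: 0.2085% × 100.0 = 0.2085 lb
Checking each oxide sum per the reported batch figures, at the basis given (sum by sum, the targets are met once rounding is allowed for):
  CaO: 10.89·0.4785 + 6.540·0.5570 = 8.854 lb (target 8.852 lb)
  PbO: 14.88·0.9775 = 14.55 lb (target 14.55 lb)
  B2O3: 2.877·0.5562 = 1.600 lb (target 1.600 lb)
  SiO2: 10.89·0.5185 + 69.50·0.9949 = 74.79 lb (target 74.79 lb)
  Al2O3: 69.50·0.003000 = 0.2085 lb (target 0.2085 lb)
Glass mass check: batch Σ − ignition loss = 100.0 lb (summing oxide targets gives 100.0 lb; basis as stated: 100.0 lb — differing by rounding only).
Batch total: Σ batch = 104.7 lb; ignition loss, Σ(batch × LOI) = 4.687 lb; glass ÷ batch gives a yield of 95.52%.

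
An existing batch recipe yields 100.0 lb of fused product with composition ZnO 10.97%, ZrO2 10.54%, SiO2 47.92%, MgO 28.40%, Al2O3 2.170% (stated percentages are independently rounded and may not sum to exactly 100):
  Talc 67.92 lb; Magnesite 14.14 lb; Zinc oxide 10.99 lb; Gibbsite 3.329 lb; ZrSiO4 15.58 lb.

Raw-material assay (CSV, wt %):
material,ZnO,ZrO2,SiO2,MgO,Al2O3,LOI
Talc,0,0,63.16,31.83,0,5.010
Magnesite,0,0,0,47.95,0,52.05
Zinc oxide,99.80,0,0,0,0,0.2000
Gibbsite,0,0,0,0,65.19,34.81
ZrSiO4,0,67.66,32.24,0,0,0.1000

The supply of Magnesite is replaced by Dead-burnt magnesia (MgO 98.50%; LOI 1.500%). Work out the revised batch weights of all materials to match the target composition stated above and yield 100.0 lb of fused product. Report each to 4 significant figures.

Every computation keeps full precision at each step — intermediates are printed (rounded to four significant figures) at each printed step. A single rounding produces each reported value — all derived quantities are recomputed using the weight values on 100.0 lb of glass in full float precision (yield, the totals, five oxide percentages, glass mass, LOI), precisely as stated by the problem or the answer.
The oxide mass targets at 100.0 lb fused product:
  ZnO: 10.97% × 100.0 = 10.97 lb
  ZrO2: 10.54% × 100.0 = 10.54 lb
  SiO2: 47.92% × 100.0 = 47.92 lb
  MgO: 28.40% × 100.0 = 28.40 lb
  Al2O3: 2.170% × 100.0 = 2.170 lb
Balance tally, oxide-wise, working from each reported weight, at the basis given (delivered sums recover each target inside rounding margins):
  ZnO: 10.99·0.9980 = 10.97 lb (target 10.97 lb)
  ZrO2: 15.58·0.6766 = 10.54 lb (target 10.54 lb)
  SiO2: 67.92·0.6316 + 15.58·0.3224 = 47.92 lb (target 47.92 lb)
  MgO: 67.92·0.3183 + 6.885·0.9850 = 28.40 lb (target 28.40 lb)
  Al2O3: 3.329·0.6519 = 2.170 lb (target 2.170 lb)
Glass-mass bookkeeping: total charge less LOI = 100.0 lb (the Σ of target masses is 100.0 lb; basis as stated: 100.0 lb — a pure rounding effect).
Batch total: Σ batch = 104.7 lb; loss to ignition Σ batch·LOI = 4.702 lb; yield = glass ÷ total batch = 95.51%.

Revised batch per 100.0 lb fused product:
  Talc: 67.92 lb
  Dead-burnt magnesia: 6.885 lb
  Zinc oxide: 10.99 lb
  Gibbsite: 3.329 lb
  ZrSiO4: 15.58 lb
Total batch = 104.7 lb; LOI loss = 4.702 lb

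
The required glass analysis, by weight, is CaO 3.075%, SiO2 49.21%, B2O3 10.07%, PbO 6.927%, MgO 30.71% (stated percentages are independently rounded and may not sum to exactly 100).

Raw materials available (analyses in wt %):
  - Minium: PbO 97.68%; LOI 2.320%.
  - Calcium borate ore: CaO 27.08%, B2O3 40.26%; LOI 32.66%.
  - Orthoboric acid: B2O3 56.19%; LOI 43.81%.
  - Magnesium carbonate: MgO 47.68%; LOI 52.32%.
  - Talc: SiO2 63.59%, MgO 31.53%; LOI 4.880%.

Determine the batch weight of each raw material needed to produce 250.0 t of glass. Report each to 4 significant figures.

In-progress results appear rounded off to 4 significant digits within the worked lines — every computation maintains full float precision all the way through. Every reported figure receives exactly one rounding; all derived quantities, including the totals, the five compositions, LOI, yield, glass mass, are re-derived from the batch weights per 250.0 t of glass in exact precision as quoted within question or answer.
Per-oxide target masses for 250.0 t glass:
  CaO: 3.075% × 250.0 = 7.688 t
  SiO2: 49.21% × 250.0 = 123.0 t
  B2O3: 10.07% × 250.0 = 25.18 t
  PbO: 6.927% × 250.0 = 17.32 t
  MgO: 30.71% × 250.0 = 76.78 t
Per-oxide balance check from the weights as reported, at the basis given (target by target, the sums agree modulo rounding of the values):
  CaO: 28.39·0.2708 = 7.688 t (target 7.688 t)
  SiO2: 193.5·0.6359 = 123.0 t (target 123.0 t)
  B2O3: 28.39·0.4026 + 24.46·0.5619 = 25.17 t (target 25.18 t)
  PbO: 17.73·0.9768 = 17.32 t (target 17.32 t)
  MgO: 33.09·0.4768 + 193.5·0.3153 = 76.79 t (target 76.78 t)
Auditing the glass mass value: batch total minus LOI = 250.0 t (per-oxide target masses sum to 250.0 t; the stated basis being 250.0 t — deltas are rounding alone).
Summing the batch: Σ batch = 297.2 t; ignition loss, Σ(batch × LOI) = 47.15 t; glass ÷ batch gives a yield of 84.13%.

Batch per 250.0 t glass:
  Minium: 17.73 t
  Calcium borate ore: 28.39 t
  Orthoboric acid: 24.46 t
  Magnesium carbonate: 33.09 t
  Talc: 193.5 t
Total batch = 297.2 t; LOI loss = 47.15 t; yield = 84.13%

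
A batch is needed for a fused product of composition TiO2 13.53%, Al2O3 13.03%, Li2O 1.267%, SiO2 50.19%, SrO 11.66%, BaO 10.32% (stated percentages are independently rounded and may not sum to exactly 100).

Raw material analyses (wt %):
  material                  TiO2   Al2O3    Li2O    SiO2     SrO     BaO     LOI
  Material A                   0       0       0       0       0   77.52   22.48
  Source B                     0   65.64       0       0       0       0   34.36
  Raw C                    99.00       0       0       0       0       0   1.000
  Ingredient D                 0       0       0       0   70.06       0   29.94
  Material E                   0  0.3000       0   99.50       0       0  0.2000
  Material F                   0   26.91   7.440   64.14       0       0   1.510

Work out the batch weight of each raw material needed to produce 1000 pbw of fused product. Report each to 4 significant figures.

The whole derivation runs at exact precision throughout. Values along the way are shown, rounded to four significant digits, in the working — each reported result takes exactly one rounding. Derived quantities are rebuilt starting from the weights at 1000 pbw of glass at exact precision (net glass mass, the totals, ignition loss, yield, the six compositions), as set out in the problem or the answer.
Target masses of each oxide per 1000 pbw fused product:
  TiO2: 13.53% × 1000 = 135.3 pbw
  Al2O3: 13.03% × 1000 = 130.3 pbw
  Li2O: 1.267% × 1000 = 12.67 pbw
  SiO2: 50.19% × 1000 = 501.9 pbw
  SrO: 11.66% × 1000 = 116.6 pbw
  BaO: 10.32% × 1000 = 103.2 pbw
Verifying the oxide balance from the weights as reported, per the basis as stated (each sum matches its target mass exact up to rounding of places):
  TiO2: 136.7·0.9900 = 135.3 pbw (target 135.3 pbw)
  Al2O3: 126.9·0.6564 + 394.6·0.003000 + 170.3·0.2691 = 130.3 pbw (target 130.3 pbw)
  Li2O: 170.3·0.07440 = 12.67 pbw (target 12.67 pbw)
  SiO2: 394.6·0.9950 + 170.3·0.6414 = 501.9 pbw (target 501.9 pbw)
  SrO: 166.4·0.7006 = 116.6 pbw (target 116.6 pbw)
  BaO: 133.1·0.7752 = 103.2 pbw (target 103.2 pbw)
Mass balance on the glass: Σ batch − LOI loss = 999.9 pbw (the targets, summed, come to 1000 pbw; stated basis 1000 pbw — gaps are rounding artifacts).
Whole-batch sum: Σ batch = 1128 pbw; ignition loss, Σ(batch × LOI) = 128.1 pbw; yield = glass ÷ total batch = 88.65%.

Batch per 1000 pbw fused product:
  Material A: 133.1 pbw
  Source B: 126.9 pbw
  Raw C: 136.7 pbw
  Ingredient D: 166.4 pbw
  Material E: 394.6 pbw
  Material F: 170.3 pbw
Total batch = 1128 pbw; LOI loss = 128.1 pbw; yield = 88.65%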